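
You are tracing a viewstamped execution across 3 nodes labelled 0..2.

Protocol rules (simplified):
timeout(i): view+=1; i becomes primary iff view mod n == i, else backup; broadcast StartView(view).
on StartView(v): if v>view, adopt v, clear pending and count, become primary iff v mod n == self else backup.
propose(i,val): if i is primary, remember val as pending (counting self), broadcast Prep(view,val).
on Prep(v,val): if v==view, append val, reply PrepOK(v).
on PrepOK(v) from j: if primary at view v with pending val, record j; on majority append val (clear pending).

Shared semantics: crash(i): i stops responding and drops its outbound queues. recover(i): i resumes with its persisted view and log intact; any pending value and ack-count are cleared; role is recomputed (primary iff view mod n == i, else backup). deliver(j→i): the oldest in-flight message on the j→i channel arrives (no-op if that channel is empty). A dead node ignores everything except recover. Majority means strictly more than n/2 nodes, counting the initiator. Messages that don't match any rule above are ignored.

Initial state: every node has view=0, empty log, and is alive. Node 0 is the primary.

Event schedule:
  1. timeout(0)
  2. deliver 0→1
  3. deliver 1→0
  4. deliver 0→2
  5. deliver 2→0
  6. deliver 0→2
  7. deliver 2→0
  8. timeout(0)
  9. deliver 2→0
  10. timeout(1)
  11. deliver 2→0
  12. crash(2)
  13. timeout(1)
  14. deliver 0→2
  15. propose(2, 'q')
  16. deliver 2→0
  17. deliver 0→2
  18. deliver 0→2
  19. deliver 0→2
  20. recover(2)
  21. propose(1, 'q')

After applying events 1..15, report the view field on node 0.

[1] timeout(0) → N0(back v1 [-])
[2] deliver 0→1 → N1(prim v1 [-])
[3] deliver 1→0 → ∅
[4] deliver 0→2 → N2(back v1 [-])
[5] deliver 2→0 → ∅
[6] deliver 0→2 → ∅
[7] deliver 2→0 → ∅
[8] timeout(0) → N0(back v2 [-])
[9] deliver 2→0 → ∅
[10] timeout(1) → N1(back v2 [-])
[11] deliver 2→0 → ∅
[12] crash(2) → N2(✗back v1 [-])
[13] timeout(1) → N1(back v3 [-])
[14] deliver 0→2 → ∅
[15] propose(2,'q') → ∅

2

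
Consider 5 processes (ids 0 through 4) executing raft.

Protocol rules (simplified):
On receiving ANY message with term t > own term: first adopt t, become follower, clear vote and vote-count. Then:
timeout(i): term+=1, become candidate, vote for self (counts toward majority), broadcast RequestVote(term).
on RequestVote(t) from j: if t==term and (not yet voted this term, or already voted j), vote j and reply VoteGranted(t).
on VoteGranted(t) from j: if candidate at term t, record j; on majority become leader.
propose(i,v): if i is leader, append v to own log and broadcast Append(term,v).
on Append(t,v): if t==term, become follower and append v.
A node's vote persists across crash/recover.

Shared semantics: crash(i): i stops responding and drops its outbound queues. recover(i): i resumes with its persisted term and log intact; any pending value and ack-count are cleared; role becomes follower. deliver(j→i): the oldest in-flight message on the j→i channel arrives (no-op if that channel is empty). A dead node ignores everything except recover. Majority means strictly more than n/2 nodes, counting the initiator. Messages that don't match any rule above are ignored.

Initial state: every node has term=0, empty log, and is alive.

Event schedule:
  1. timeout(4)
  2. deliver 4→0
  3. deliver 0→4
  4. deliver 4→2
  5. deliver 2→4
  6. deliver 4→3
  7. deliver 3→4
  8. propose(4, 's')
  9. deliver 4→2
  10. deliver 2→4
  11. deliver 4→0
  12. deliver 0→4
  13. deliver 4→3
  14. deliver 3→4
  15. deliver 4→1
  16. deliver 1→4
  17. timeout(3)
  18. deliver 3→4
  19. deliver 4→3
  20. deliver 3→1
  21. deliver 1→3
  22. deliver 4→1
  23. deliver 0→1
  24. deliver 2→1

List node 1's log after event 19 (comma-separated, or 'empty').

empty

[1] timeout(4) → N4(cand t1 [-])
[2] deliver 4→0 → N0(foll t1 [-])
[3] deliver 0→4 → ∅
[4] deliver 4→2 → N2(foll t1 [-])
[5] deliver 2→4 → N4(lead t1 [-])
[6] deliver 4→3 → N3(foll t1 [-])
[7] deliver 3→4 → ∅
[8] propose(4,'s') → N4(lead t1 [s])
[9] deliver 4→2 → N2(foll t1 [s])
[10] deliver 2→4 → ∅
[11] deliver 4→0 → N0(foll t1 [s])
[12] deliver 0→4 → ∅
[13] deliver 4→3 → N3(foll t1 [s])
[14] deliver 3→4 → ∅
[15] deliver 4→1 → N1(foll t1 [-])
[16] deliver 1→4 → ∅
[17] timeout(3) → N3(cand t2 [s])
[18] deliver 3→4 → N4(foll t2 [s])
[19] deliver 4→3 → ∅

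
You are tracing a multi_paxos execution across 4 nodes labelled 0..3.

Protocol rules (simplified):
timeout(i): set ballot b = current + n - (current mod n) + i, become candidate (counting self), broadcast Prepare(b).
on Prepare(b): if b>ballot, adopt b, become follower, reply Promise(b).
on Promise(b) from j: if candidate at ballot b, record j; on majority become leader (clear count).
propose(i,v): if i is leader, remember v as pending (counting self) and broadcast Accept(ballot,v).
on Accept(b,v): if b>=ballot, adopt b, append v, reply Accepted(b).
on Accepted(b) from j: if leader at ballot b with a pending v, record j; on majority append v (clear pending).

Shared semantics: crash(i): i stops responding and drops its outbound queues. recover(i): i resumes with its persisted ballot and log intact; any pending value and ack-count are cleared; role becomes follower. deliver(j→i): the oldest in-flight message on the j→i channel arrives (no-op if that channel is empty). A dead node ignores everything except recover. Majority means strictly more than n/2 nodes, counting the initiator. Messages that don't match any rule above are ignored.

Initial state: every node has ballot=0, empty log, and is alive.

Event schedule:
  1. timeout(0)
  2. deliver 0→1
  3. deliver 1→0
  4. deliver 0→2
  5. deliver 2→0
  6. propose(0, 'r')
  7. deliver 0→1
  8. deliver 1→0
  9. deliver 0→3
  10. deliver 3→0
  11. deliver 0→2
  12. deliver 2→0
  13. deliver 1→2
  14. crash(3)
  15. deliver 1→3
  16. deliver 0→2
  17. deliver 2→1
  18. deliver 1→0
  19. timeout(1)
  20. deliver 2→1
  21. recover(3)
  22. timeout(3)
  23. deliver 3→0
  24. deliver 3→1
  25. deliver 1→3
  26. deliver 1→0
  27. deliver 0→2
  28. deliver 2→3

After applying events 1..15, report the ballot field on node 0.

4

1. timeout(0):  <0:cand b4 ->
2. deliver 0→1:  <1:foll b4 ->
3. deliver 1→0:  nop
4. deliver 0→2:  <2:foll b4 ->
5. deliver 2→0:  <0:lead b4 ->
6. propose(0,'r'):  nop
7. deliver 0→1:  <1:foll b4 r>
8. deliver 1→0:  nop
9. deliver 0→3:  <3:foll b4 ->
10. deliver 3→0:  nop
11. deliver 0→2:  <2:foll b4 r>
12. deliver 2→0:  <0:lead b4 r>
13. deliver 1→2:  nop
14. crash(3):  <3:✗foll b4 ->
15. deliver 1→3:  nop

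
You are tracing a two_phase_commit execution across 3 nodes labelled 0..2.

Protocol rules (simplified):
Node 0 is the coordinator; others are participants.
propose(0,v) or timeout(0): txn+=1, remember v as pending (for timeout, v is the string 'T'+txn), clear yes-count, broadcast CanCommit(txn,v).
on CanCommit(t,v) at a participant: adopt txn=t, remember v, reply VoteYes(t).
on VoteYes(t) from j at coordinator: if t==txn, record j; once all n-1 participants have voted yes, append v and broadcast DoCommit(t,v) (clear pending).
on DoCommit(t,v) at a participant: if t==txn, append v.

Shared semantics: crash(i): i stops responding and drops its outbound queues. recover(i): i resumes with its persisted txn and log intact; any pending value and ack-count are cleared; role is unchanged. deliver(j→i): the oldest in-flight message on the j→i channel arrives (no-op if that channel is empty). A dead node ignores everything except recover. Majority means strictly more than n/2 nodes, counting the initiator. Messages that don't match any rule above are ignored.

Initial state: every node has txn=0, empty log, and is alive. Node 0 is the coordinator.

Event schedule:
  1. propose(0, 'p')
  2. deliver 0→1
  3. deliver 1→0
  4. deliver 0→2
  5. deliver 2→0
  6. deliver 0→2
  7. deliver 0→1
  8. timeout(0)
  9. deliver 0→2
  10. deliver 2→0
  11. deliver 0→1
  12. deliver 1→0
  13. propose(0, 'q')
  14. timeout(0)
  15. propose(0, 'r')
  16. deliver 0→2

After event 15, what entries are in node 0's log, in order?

p,T2

after 1 — propose(0,'p'): n0:coor/t1/[-]
after 2 — deliver 0→1: n1:part/t1/[-]
after 3 — deliver 1→0: ·
after 4 — deliver 0→2: n2:part/t1/[-]
after 5 — deliver 2→0: n0:coor/t1/[p]
after 6 — deliver 0→2: n2:part/t1/[p]
after 7 — deliver 0→1: n1:part/t1/[p]
after 8 — timeout(0): n0:coor/t2/[p]
after 9 — deliver 0→2: n2:part/t2/[p]
after 10 — deliver 2→0: ·
after 11 — deliver 0→1: n1:part/t2/[p]
after 12 — deliver 1→0: n0:coor/t2/[p,T2]
after 13 — propose(0,'q'): n0:coor/t3/[p,T2]
after 14 — timeout(0): n0:coor/t4/[p,T2]
after 15 — propose(0,'r'): n0:coor/t5/[p,T2]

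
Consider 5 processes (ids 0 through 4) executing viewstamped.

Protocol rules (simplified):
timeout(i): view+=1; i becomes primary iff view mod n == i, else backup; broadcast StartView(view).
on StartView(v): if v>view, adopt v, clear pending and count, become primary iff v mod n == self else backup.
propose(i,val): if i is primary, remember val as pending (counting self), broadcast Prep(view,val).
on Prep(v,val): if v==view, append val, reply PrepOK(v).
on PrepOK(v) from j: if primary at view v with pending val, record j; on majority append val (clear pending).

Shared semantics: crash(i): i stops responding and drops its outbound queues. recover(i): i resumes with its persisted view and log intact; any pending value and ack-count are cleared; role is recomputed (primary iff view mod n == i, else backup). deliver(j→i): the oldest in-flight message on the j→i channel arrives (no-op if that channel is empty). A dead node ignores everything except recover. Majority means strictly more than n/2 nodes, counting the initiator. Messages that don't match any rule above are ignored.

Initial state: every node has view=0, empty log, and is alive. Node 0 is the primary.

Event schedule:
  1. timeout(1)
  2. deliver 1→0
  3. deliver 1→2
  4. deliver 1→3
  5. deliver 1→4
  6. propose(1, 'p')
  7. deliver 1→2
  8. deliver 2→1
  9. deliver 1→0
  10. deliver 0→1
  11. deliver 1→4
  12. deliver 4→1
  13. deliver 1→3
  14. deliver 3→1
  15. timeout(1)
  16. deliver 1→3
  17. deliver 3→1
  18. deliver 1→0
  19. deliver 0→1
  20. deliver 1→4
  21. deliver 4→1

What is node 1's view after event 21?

[1] timeout(1) → N1(prim v1 [-])
[2] deliver 1→0 → N0(back v1 [-])
[3] deliver 1→2 → N2(back v1 [-])
[4] deliver 1→3 → N3(back v1 [-])
[5] deliver 1→4 → N4(back v1 [-])
[6] propose(1,'p') → ∅
[7] deliver 1→2 → N2(back v1 [p])
[8] deliver 2→1 → ∅
[9] deliver 1→0 → N0(back v1 [p])
[10] deliver 0→1 → N1(prim v1 [p])
[11] deliver 1→4 → N4(back v1 [p])
[12] deliver 4→1 → ∅
[13] deliver 1→3 → N3(back v1 [p])
[14] deliver 3→1 → ∅
[15] timeout(1) → N1(back v2 [p])
[16] deliver 1→3 → N3(back v2 [p])
[17] deliver 3→1 → ∅
[18] deliver 1→0 → N0(back v2 [p])
[19] deliver 0→1 → ∅
[20] deliver 1→4 → N4(back v2 [p])
[21] deliver 4→1 → ∅

2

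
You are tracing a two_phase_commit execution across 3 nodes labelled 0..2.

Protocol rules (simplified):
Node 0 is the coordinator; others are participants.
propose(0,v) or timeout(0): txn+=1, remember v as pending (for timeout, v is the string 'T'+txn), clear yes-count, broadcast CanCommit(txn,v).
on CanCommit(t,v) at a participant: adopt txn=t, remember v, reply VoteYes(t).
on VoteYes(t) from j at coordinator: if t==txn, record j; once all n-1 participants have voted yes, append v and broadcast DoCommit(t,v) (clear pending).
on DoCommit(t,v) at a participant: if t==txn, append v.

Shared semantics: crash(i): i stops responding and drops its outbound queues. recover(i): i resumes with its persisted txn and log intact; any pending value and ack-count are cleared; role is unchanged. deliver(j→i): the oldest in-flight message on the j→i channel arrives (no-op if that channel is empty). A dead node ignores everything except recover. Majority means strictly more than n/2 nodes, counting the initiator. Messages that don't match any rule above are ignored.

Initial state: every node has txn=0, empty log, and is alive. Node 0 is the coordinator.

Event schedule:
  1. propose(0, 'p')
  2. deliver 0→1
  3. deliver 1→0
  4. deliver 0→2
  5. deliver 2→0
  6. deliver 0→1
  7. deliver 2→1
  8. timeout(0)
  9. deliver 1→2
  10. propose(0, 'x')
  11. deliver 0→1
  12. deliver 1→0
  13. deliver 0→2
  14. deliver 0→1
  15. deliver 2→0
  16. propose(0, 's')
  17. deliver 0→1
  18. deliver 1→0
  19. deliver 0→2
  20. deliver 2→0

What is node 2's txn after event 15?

1. propose(0,'p'):  <0:coor t1 ->
2. deliver 0→1:  <1:part t1 ->
3. deliver 1→0:  nop
4. deliver 0→2:  <2:part t1 ->
5. deliver 2→0:  <0:coor t1 p>
6. deliver 0→1:  <1:part t1 p>
7. deliver 2→1:  nop
8. timeout(0):  <0:coor t2 p>
9. deliver 1→2:  nop
10. propose(0,'x'):  <0:coor t3 p>
11. deliver 0→1:  <1:part t2 p>
12. deliver 1→0:  nop
13. deliver 0→2:  <2:part t1 p>
14. deliver 0→1:  <1:part t3 p>
15. deliver 2→0:  nop

1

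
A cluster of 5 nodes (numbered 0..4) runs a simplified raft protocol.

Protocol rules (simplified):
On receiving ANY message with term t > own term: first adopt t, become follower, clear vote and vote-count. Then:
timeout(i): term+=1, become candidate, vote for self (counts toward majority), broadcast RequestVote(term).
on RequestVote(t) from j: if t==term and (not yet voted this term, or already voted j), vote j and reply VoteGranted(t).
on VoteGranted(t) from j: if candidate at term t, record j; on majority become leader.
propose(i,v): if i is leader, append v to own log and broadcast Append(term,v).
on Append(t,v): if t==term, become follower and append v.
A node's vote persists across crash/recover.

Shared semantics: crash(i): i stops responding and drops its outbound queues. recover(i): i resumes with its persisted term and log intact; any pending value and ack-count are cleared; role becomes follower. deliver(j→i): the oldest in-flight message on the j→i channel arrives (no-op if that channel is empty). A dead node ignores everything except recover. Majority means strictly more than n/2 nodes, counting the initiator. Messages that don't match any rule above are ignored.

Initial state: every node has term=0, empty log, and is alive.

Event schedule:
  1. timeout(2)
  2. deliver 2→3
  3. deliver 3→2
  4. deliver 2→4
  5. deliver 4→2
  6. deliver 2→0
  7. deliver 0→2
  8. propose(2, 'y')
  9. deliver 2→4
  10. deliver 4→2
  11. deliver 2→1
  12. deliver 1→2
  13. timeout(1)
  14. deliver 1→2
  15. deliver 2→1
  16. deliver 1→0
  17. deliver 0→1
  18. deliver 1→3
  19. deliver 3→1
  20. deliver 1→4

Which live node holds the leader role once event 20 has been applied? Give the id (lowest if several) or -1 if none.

1

step 1 timeout(2): 2={cand,t=1,log=-}
step 2 deliver 2→3: 3={foll,t=1,log=-}
step 3 deliver 3→2: —
step 4 deliver 2→4: 4={foll,t=1,log=-}
step 5 deliver 4→2: 2={lead,t=1,log=-}
step 6 deliver 2→0: 0={foll,t=1,log=-}
step 7 deliver 0→2: —
step 8 propose(2,'y'): 2={lead,t=1,log=y}
step 9 deliver 2→4: 4={foll,t=1,log=y}
step 10 deliver 4→2: —
step 11 deliver 2→1: 1={foll,t=1,log=-}
step 12 deliver 1→2: —
step 13 timeout(1): 1={cand,t=2,log=-}
step 14 deliver 1→2: 2={foll,t=2,log=y}
step 15 deliver 2→1: —
step 16 deliver 1→0: 0={foll,t=2,log=-}
step 17 deliver 0→1: —
step 18 deliver 1→3: 3={foll,t=2,log=-}
step 19 deliver 3→1: 1={lead,t=2,log=-}
step 20 deliver 1→4: 4={foll,t=2,log=y}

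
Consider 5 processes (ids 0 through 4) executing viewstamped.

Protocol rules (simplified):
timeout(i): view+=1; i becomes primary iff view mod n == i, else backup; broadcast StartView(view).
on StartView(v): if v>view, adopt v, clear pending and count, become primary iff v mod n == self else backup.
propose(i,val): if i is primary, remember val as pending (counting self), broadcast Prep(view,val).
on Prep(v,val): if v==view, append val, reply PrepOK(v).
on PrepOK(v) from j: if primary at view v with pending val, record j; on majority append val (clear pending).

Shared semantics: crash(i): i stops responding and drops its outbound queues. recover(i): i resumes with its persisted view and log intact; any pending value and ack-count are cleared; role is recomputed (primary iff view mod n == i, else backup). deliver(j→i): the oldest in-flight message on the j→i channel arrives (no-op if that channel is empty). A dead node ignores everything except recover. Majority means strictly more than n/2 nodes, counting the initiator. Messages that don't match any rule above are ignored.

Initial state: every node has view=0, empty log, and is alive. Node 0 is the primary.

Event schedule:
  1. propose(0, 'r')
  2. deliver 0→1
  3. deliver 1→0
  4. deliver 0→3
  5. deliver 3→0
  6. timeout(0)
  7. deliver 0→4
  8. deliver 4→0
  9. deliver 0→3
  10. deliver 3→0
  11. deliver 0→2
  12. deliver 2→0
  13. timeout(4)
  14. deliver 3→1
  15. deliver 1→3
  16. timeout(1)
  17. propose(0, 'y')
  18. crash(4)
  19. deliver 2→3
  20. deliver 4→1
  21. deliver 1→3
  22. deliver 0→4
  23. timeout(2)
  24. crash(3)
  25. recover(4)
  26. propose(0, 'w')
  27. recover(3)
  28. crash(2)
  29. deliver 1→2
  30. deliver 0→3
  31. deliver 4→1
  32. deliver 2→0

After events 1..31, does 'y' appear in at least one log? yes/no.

step 1 propose(0,'r'): —
step 2 deliver 0→1: 1={back,v=0,log=r}
step 3 deliver 1→0: —
step 4 deliver 0→3: 3={back,v=0,log=r}
step 5 deliver 3→0: 0={prim,v=0,log=r}
step 6 timeout(0): 0={back,v=1,log=r}
step 7 deliver 0→4: 4={back,v=0,log=r}
step 8 deliver 4→0: —
step 9 deliver 0→3: 3={back,v=1,log=r}
step 10 deliver 3→0: —
step 11 deliver 0→2: 2={back,v=0,log=r}
step 12 deliver 2→0: —
step 13 timeout(4): 4={back,v=1,log=r}
step 14 deliver 3→1: —
step 15 deliver 1→3: —
step 16 timeout(1): 1={prim,v=1,log=r}
step 17 propose(0,'y'): —
step 18 crash(4): 4={✗back,v=1,log=r}
step 19 deliver 2→3: —
step 20 deliver 4→1: —
step 21 deliver 1→3: —
step 22 deliver 0→4: —
step 23 timeout(2): 2={back,v=1,log=r}
step 24 crash(3): 3={✗back,v=1,log=r}
step 25 recover(4): 4={back,v=1,log=r}
step 26 propose(0,'w'): —
step 27 recover(3): 3={back,v=1,log=r}
step 28 crash(2): 2={✗back,v=1,log=r}
step 29 deliver 1→2: —
step 30 deliver 0→3: —
step 31 deliver 4→1: —

no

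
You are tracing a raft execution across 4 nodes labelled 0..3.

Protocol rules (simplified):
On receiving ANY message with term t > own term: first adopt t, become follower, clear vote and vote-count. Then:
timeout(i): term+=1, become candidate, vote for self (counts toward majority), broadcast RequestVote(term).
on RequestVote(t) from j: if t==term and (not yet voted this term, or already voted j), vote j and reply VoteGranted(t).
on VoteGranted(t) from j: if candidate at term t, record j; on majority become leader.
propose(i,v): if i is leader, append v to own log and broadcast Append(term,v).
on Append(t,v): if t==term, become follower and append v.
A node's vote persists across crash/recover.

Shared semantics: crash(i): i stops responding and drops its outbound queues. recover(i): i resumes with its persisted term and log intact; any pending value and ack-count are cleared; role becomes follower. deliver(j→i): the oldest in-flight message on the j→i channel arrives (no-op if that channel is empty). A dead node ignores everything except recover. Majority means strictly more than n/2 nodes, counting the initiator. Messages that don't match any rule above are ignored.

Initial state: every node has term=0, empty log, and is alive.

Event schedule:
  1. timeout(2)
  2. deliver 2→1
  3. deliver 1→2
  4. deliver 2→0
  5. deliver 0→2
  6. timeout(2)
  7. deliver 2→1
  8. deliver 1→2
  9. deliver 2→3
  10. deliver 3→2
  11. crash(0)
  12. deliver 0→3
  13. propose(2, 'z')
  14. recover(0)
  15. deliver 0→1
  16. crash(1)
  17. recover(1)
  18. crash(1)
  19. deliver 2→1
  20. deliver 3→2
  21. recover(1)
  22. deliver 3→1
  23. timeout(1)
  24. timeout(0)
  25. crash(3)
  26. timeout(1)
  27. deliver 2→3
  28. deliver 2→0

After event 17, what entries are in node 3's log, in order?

1. timeout(2):  <2:cand t1 ->
2. deliver 2→1:  <1:foll t1 ->
3. deliver 1→2:  nop
4. deliver 2→0:  <0:foll t1 ->
5. deliver 0→2:  <2:lead t1 ->
6. timeout(2):  <2:cand t2 ->
7. deliver 2→1:  <1:foll t2 ->
8. deliver 1→2:  nop
9. deliver 2→3:  <3:foll t1 ->
10. deliver 3→2:  nop
11. crash(0):  <0:✗foll t1 ->
12. deliver 0→3:  nop
13. propose(2,'z'):  nop
14. recover(0):  <0:foll t1 ->
15. deliver 0→1:  nop
16. crash(1):  <1:✗foll t2 ->
17. recover(1):  <1:foll t2 ->

empty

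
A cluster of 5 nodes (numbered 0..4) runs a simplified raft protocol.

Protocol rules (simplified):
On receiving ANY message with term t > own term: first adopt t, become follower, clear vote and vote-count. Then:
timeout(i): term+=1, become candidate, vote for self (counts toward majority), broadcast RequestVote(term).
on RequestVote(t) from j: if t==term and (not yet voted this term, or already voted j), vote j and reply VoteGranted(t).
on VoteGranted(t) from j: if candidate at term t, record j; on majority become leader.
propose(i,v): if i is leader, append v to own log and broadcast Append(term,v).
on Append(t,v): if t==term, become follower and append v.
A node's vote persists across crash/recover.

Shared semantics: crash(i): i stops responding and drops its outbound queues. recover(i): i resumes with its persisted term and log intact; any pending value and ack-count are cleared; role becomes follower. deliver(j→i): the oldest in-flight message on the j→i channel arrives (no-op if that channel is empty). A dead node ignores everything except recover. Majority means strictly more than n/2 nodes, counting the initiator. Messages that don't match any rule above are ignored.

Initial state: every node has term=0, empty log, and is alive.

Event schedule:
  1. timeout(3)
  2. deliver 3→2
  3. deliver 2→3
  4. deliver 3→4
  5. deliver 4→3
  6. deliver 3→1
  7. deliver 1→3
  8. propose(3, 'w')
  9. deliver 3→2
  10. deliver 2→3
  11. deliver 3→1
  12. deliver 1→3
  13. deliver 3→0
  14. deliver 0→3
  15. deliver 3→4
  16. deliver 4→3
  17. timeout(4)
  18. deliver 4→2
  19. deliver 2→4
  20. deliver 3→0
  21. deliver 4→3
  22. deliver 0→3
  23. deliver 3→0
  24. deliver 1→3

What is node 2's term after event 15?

1

after 1 — timeout(3): n3:cand/t1/[-]
after 2 — deliver 3→2: n2:foll/t1/[-]
after 3 — deliver 2→3: ·
after 4 — deliver 3→4: n4:foll/t1/[-]
after 5 — deliver 4→3: n3:lead/t1/[-]
after 6 — deliver 3→1: n1:foll/t1/[-]
after 7 — deliver 1→3: ·
after 8 — propose(3,'w'): n3:lead/t1/[w]
after 9 — deliver 3→2: n2:foll/t1/[w]
after 10 — deliver 2→3: ·
after 11 — deliver 3→1: n1:foll/t1/[w]
after 12 — deliver 1→3: ·
after 13 — deliver 3→0: n0:foll/t1/[-]
after 14 — deliver 0→3: ·
after 15 — deliver 3→4: n4:foll/t1/[w]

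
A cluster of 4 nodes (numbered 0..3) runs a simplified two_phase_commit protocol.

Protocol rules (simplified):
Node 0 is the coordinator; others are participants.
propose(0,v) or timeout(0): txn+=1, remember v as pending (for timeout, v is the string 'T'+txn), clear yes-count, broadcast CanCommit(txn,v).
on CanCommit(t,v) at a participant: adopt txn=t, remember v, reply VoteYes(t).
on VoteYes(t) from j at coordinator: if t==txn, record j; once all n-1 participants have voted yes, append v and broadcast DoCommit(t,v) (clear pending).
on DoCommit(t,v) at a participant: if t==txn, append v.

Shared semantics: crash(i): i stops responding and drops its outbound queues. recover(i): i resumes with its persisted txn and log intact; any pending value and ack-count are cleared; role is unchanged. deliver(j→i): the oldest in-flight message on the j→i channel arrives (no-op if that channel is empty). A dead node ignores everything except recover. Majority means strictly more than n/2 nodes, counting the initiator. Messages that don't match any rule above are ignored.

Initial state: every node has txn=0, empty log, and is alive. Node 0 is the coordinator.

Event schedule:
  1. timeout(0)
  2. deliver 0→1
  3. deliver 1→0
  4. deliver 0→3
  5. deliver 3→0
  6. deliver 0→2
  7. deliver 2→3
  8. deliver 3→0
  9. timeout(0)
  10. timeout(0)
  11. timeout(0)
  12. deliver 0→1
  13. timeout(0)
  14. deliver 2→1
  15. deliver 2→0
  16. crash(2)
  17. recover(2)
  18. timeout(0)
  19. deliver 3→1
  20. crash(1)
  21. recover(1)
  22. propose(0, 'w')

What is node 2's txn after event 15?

e1 timeout(0): 0[coor,t=1,-]
e2 deliver 0→1: 1[part,t=1,-]
e3 deliver 1→0: ·
e4 deliver 0→3: 3[part,t=1,-]
e5 deliver 3→0: ·
e6 deliver 0→2: 2[part,t=1,-]
e7 deliver 2→3: ·
e8 deliver 3→0: ·
e9 timeout(0): 0[coor,t=2,-]
e10 timeout(0): 0[coor,t=3,-]
e11 timeout(0): 0[coor,t=4,-]
e12 deliver 0→1: 1[part,t=2,-]
e13 timeout(0): 0[coor,t=5,-]
e14 deliver 2→1: ·
e15 deliver 2→0: ·

1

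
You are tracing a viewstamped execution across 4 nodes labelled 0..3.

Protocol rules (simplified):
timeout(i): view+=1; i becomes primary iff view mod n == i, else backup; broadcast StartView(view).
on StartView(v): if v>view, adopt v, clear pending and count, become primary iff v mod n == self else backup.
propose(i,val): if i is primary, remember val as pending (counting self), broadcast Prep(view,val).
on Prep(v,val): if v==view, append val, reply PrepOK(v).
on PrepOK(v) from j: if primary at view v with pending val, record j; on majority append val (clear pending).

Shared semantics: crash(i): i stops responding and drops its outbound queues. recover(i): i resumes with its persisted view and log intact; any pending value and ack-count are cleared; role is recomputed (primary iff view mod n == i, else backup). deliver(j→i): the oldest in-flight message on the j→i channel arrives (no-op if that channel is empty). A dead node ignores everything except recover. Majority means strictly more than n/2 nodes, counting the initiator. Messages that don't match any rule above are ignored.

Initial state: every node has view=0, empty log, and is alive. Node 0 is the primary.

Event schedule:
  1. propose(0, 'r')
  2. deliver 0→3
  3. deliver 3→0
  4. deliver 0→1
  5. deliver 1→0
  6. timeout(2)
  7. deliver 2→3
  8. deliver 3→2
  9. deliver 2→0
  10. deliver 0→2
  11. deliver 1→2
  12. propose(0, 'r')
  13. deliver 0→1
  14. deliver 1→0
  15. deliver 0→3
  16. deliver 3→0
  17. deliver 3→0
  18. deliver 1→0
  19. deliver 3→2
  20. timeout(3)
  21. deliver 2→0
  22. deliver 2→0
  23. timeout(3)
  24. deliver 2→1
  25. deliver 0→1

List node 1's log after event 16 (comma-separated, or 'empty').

e1 propose(0,'r'): ·
e2 deliver 0→3: 3[back,v=0,r]
e3 deliver 3→0: ·
e4 deliver 0→1: 1[back,v=0,r]
e5 deliver 1→0: 0[prim,v=0,r]
e6 timeout(2): 2[back,v=1,-]
e7 deliver 2→3: 3[back,v=1,r]
e8 deliver 3→2: ·
e9 deliver 2→0: 0[back,v=1,r]
e10 deliver 0→2: ·
e11 deliver 1→2: ·
e12 propose(0,'r'): ·
e13 deliver 0→1: ·
e14 deliver 1→0: ·
e15 deliver 0→3: ·
e16 deliver 3→0: ·

r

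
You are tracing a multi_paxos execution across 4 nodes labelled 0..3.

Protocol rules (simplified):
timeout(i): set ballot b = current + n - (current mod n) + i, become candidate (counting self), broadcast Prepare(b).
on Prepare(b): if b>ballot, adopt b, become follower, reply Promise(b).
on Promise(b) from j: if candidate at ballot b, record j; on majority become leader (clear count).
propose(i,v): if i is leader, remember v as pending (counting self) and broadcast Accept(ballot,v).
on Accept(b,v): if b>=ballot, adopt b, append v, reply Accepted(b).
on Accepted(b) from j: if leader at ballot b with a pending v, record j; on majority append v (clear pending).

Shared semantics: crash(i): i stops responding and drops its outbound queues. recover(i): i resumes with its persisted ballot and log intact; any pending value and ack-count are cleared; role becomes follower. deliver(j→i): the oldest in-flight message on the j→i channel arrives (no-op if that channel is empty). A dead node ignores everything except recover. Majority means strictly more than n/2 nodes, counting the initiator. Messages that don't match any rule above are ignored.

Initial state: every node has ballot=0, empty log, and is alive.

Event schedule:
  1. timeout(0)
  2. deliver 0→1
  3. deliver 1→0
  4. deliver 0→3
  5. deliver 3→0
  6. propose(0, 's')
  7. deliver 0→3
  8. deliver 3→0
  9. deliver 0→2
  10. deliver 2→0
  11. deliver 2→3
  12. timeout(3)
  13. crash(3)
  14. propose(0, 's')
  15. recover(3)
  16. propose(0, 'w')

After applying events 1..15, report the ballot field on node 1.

after 1 — timeout(0): n0:cand/b4/[-]
after 2 — deliver 0→1: n1:foll/b4/[-]
after 3 — deliver 1→0: ·
after 4 — deliver 0→3: n3:foll/b4/[-]
after 5 — deliver 3→0: n0:lead/b4/[-]
after 6 — propose(0,'s'): ·
after 7 — deliver 0→3: n3:foll/b4/[s]
after 8 — deliver 3→0: ·
after 9 — deliver 0→2: n2:foll/b4/[-]
after 10 — deliver 2→0: ·
after 11 — deliver 2→3: ·
after 12 — timeout(3): n3:cand/b11/[s]
after 13 — crash(3): n3:✗cand/b11/[s]
after 14 — propose(0,'s'): ·
after 15 — recover(3): n3:foll/b11/[s]

4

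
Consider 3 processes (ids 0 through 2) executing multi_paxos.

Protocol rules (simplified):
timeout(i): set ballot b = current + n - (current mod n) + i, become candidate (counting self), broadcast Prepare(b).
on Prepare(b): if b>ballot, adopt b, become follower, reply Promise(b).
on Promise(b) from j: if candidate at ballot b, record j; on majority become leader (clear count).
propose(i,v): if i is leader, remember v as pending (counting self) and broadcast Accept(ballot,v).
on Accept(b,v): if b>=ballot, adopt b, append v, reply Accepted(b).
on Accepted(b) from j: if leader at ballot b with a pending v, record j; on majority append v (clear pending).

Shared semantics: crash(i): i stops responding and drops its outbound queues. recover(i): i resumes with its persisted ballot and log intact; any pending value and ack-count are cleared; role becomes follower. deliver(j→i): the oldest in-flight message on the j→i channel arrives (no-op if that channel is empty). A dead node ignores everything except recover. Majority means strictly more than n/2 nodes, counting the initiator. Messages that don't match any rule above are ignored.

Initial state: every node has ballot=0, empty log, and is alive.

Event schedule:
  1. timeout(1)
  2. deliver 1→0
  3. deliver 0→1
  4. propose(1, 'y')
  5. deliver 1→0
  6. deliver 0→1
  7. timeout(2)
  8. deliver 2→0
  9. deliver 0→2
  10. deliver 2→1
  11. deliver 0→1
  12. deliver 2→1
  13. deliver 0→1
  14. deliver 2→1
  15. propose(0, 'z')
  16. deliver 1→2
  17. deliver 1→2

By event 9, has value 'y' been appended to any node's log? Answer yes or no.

e1 timeout(1): 1[cand,b=4,-]
e2 deliver 1→0: 0[foll,b=4,-]
e3 deliver 0→1: 1[lead,b=4,-]
e4 propose(1,'y'): ·
e5 deliver 1→0: 0[foll,b=4,y]
e6 deliver 0→1: 1[lead,b=4,y]
e7 timeout(2): 2[cand,b=5,-]
e8 deliver 2→0: 0[foll,b=5,y]
e9 deliver 0→2: 2[lead,b=5,-]

yes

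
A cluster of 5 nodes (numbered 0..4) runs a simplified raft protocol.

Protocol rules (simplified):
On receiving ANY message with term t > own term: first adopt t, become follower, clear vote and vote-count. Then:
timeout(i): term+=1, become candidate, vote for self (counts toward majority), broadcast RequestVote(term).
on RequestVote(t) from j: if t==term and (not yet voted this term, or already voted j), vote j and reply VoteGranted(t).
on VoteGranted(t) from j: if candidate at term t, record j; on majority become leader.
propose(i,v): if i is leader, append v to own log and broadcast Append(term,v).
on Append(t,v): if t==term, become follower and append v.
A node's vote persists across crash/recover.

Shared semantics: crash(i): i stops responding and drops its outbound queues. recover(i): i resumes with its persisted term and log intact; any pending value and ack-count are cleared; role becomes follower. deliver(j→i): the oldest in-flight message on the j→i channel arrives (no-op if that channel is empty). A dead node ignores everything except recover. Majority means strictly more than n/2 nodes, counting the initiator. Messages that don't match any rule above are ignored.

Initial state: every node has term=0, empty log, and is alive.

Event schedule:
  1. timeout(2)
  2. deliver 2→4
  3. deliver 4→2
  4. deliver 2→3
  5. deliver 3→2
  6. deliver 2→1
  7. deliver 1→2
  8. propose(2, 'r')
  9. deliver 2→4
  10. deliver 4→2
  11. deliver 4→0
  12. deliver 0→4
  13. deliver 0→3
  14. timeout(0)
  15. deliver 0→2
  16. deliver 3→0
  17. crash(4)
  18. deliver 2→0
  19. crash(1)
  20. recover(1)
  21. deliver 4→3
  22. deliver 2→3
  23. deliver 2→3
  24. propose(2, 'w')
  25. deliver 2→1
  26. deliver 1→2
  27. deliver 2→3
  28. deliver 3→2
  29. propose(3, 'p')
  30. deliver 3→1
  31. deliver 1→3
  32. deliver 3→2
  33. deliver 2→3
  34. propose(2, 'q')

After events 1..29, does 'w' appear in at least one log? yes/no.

yes

step 1 timeout(2): 2={cand,t=1,log=-}
step 2 deliver 2→4: 4={foll,t=1,log=-}
step 3 deliver 4→2: —
step 4 deliver 2→3: 3={foll,t=1,log=-}
step 5 deliver 3→2: 2={lead,t=1,log=-}
step 6 deliver 2→1: 1={foll,t=1,log=-}
step 7 deliver 1→2: —
step 8 propose(2,'r'): 2={lead,t=1,log=r}
step 9 deliver 2→4: 4={foll,t=1,log=r}
step 10 deliver 4→2: —
step 11 deliver 4→0: —
step 12 deliver 0→4: —
step 13 deliver 0→3: —
step 14 timeout(0): 0={cand,t=1,log=-}
step 15 deliver 0→2: —
step 16 deliver 3→0: —
step 17 crash(4): 4={✗foll,t=1,log=r}
step 18 deliver 2→0: —
step 19 crash(1): 1={✗foll,t=1,log=-}
step 20 recover(1): 1={foll,t=1,log=-}
step 21 deliver 4→3: —
step 22 deliver 2→3: 3={foll,t=1,log=r}
step 23 deliver 2→3: —
step 24 propose(2,'w'): 2={lead,t=1,log=r,w}
step 25 deliver 2→1: 1={foll,t=1,log=r}
step 26 deliver 1→2: —
step 27 deliver 2→3: 3={foll,t=1,log=r,w}
step 28 deliver 3→2: —
step 29 propose(3,'p'): —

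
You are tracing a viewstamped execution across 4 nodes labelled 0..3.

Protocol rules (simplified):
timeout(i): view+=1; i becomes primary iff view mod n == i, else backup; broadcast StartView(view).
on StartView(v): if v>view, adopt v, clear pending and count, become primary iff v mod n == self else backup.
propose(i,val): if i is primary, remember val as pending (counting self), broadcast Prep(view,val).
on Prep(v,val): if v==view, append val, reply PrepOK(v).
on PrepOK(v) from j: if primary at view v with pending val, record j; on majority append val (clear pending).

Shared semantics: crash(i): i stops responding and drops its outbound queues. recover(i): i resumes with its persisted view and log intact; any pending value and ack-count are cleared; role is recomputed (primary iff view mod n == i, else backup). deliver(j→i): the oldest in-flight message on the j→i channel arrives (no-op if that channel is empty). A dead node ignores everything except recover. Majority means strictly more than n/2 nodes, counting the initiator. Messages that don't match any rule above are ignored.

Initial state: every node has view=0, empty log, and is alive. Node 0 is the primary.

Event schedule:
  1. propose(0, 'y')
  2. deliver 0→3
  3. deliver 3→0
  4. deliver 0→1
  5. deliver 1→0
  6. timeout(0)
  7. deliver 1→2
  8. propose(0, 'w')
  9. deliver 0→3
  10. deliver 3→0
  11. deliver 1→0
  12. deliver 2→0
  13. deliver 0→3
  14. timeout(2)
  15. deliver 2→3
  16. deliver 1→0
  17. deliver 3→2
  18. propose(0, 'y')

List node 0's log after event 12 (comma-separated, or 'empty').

step 1 propose(0,'y'): —
step 2 deliver 0→3: 3={back,v=0,log=y}
step 3 deliver 3→0: —
step 4 deliver 0→1: 1={back,v=0,log=y}
step 5 deliver 1→0: 0={prim,v=0,log=y}
step 6 timeout(0): 0={back,v=1,log=y}
step 7 deliver 1→2: —
step 8 propose(0,'w'): —
step 9 deliver 0→3: 3={back,v=1,log=y}
step 10 deliver 3→0: —
step 11 deliver 1→0: —
step 12 deliver 2→0: —

y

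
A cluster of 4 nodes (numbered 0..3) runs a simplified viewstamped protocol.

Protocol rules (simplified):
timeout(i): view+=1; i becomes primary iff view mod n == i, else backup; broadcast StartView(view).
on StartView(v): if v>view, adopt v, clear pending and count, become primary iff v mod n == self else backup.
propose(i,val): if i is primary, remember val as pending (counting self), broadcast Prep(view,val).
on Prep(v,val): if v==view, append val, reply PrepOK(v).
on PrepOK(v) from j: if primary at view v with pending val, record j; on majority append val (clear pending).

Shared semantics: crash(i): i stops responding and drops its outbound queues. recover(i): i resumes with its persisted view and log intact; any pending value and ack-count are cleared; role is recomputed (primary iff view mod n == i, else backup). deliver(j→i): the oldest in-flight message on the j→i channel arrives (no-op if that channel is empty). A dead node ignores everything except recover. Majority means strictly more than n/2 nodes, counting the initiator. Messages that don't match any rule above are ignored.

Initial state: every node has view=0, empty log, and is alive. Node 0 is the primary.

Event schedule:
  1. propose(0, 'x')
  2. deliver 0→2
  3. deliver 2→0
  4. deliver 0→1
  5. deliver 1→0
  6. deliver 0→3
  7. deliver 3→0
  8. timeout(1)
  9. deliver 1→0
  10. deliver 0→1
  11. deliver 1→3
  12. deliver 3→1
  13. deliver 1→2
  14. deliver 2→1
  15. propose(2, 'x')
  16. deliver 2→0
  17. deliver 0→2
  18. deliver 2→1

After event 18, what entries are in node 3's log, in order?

1. propose(0,'x'):  nop
2. deliver 0→2:  <2:back v0 x>
3. deliver 2→0:  nop
4. deliver 0→1:  <1:back v0 x>
5. deliver 1→0:  <0:prim v0 x>
6. deliver 0→3:  <3:back v0 x>
7. deliver 3→0:  nop
8. timeout(1):  <1:prim v1 x>
9. deliver 1→0:  <0:back v1 x>
10. deliver 0→1:  nop
11. deliver 1→3:  <3:back v1 x>
12. deliver 3→1:  nop
13. deliver 1→2:  <2:back v1 x>
14. deliver 2→1:  nop
15. propose(2,'x'):  nop
16. deliver 2→0:  nop
17. deliver 0→2:  nop
18. deliver 2→1:  nop

x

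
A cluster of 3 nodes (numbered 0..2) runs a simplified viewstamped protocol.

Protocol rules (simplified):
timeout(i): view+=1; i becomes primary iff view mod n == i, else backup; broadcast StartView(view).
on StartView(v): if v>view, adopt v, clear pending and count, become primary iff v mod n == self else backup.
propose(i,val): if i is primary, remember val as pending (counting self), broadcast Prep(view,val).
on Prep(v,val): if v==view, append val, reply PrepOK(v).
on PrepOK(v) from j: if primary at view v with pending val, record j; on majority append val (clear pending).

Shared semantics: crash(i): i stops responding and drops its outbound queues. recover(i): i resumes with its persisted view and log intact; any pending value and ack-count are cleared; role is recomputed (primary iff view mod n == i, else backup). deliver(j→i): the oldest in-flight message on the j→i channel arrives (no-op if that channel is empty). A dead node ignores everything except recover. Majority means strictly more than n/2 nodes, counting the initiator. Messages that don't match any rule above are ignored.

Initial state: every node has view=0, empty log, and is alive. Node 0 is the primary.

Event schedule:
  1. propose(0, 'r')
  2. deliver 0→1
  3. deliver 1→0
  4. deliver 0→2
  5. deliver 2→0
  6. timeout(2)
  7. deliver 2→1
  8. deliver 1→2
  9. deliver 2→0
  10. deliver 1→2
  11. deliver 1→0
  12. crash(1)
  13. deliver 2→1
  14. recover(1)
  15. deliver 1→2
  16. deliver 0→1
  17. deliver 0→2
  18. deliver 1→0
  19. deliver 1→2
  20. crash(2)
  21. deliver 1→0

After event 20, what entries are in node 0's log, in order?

r

[1] propose(0,'r') → ∅
[2] deliver 0→1 → N1(back v0 [r])
[3] deliver 1→0 → N0(prim v0 [r])
[4] deliver 0→2 → N2(back v0 [r])
[5] deliver 2→0 → ∅
[6] timeout(2) → N2(back v1 [r])
[7] deliver 2→1 → N1(prim v1 [r])
[8] deliver 1→2 → ∅
[9] deliver 2→0 → N0(back v1 [r])
[10] deliver 1→2 → ∅
[11] deliver 1→0 → ∅
[12] crash(1) → N1(✗prim v1 [r])
[13] deliver 2→1 → ∅
[14] recover(1) → N1(prim v1 [r])
[15] deliver 1→2 → ∅
[16] deliver 0→1 → ∅
[17] deliver 0→2 → ∅
[18] deliver 1→0 → ∅
[19] deliver 1→2 → ∅
[20] crash(2) → N2(✗back v1 [r])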